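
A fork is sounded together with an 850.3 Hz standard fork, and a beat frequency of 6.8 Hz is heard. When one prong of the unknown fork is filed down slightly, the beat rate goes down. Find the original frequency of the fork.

843.5 Hz

|f − 850.3| = 6.8, so the fork was at either 843.5 Hz or 857.1 Hz.
Filing a prong removes mass and raises the fork's frequency; the adjustment raises the fork's frequency.
The beat rate fell, so the adjustment moved the fork toward 850.3 Hz — it must have started below the reference.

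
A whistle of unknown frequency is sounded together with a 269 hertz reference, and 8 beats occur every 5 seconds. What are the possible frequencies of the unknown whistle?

Beat frequency = 8/5 = 1.6 Hz.
|f − 269| = 1.6, so f = 269 ± 1.6.

267.4 Hz or 270.6 Hz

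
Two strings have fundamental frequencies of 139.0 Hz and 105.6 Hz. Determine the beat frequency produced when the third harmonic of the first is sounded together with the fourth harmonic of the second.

5.4 Hz

Third harmonic of the first: 3·139.0 = 417.0 Hz.
Fourth harmonic of the second: 4·105.6 = 422.4 Hz.
f_beat = |417.0 − 422.4| = 5.4 Hz.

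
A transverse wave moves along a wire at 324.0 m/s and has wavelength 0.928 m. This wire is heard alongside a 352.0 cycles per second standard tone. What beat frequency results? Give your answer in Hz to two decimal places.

Source frequency f = v/λ = 324.0/0.928 = 349.1379 Hz.
f_beat = |349.1379 − 352.0| = 2.86 Hz.

2.86 Hz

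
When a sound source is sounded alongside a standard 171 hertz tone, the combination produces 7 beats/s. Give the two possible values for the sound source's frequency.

|f − 171| = 7, so f = 171 ± 7.

164 Hz or 178 Hz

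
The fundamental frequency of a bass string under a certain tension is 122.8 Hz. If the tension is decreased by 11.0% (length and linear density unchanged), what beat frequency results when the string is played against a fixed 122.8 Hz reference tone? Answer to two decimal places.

6.95 Hz

For a string, f ∝ √T, so the new frequency is 122.8·√0.890 = 115.8493 Hz.
f_beat = |115.8493 − 122.8| = 6.95 Hz.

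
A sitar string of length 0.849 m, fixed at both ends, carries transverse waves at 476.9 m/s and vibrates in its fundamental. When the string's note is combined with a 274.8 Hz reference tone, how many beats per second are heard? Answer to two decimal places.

For a string fixed at both ends, f_n = n·v/(2L) = 1·476.9/(2·0.849) = 280.8598 Hz.
f_beat = |280.8598 − 274.8| = 6.06 Hz.

6.06 Hz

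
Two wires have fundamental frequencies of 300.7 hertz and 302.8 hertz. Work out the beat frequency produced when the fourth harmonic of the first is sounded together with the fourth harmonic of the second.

8.4 Hz

Fourth harmonic of the first: 4·300.7 = 1202.8 Hz.
Fourth harmonic of the second: 4·302.8 = 1211.2 Hz.
f_beat = |1202.8 − 1211.2| = 8.4 Hz.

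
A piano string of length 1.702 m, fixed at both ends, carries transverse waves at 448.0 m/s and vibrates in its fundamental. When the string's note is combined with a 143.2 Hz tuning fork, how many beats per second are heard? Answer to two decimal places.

For a string fixed at both ends, f_n = n·v/(2L) = 1·448.0/(2·1.702) = 131.6099 Hz.
f_beat = |131.6099 − 143.2| = 11.59 Hz.

11.59 Hz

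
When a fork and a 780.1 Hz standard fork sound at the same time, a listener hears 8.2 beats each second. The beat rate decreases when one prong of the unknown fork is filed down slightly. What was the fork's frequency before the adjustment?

771.9 Hz

|f − 780.1| = 8.2, so the fork was at either 771.9 Hz or 788.3 Hz.
Filing a prong removes mass and raises the fork's frequency; the adjustment raises the fork's frequency.
The beat rate fell, so the adjustment moved the fork toward 780.1 Hz — it must have started below the reference.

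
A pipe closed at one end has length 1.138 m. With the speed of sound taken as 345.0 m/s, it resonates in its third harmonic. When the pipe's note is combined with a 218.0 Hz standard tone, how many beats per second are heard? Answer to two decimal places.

9.37 Hz

Closed pipe (odd harmonics): f_n = n·v/(4L) = 3·345.0/(4·1.138) = 227.3726 Hz.
f_beat = |227.3726 − 218.0| = 9.37 Hz.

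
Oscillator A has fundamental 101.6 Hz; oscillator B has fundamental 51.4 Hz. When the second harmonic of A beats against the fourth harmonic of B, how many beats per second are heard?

Second harmonic of the first: 2·101.6 = 203.2 Hz.
Fourth harmonic of the second: 4·51.4 = 205.6 Hz.
f_beat = |203.2 − 205.6| = 2.4 Hz.

2.4 Hz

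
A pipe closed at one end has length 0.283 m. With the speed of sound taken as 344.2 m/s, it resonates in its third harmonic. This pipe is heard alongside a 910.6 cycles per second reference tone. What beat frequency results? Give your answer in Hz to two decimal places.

Closed pipe (odd harmonics): f_n = n·v/(4L) = 3·344.2/(4·0.283) = 912.1908 Hz.
f_beat = |912.1908 − 910.6| = 1.59 Hz.

1.59 Hz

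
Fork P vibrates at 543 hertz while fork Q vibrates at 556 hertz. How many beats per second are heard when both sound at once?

13 Hz

The beat frequency equals the magnitude of the frequency difference.
|543 − 556| = 13 Hz.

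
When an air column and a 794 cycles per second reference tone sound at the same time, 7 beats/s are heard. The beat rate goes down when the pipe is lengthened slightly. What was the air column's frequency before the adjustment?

801 Hz

|f − 794| = 7, so the air column was at either 787 Hz or 801 Hz.
A longer pipe has a lower fundamental; the adjustment lowers the air column's frequency.
The beat rate fell, so the adjustment moved the air column toward 794 Hz — it must have started above the reference.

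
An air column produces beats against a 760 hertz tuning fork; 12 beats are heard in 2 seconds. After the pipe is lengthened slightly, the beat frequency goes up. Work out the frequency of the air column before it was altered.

754 Hz

Beat frequency = 12/2 = 6 Hz.
|f − 760| = 6, so the air column was at either 754 Hz or 766 Hz.
A longer pipe has a lower fundamental; the adjustment lowers the air column's frequency.
The beat rate rose, so the adjustment moved the air column further from 760 Hz — it was already below the reference.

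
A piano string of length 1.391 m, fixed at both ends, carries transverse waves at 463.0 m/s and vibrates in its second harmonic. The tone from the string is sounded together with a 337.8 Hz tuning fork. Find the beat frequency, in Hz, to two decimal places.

For a string fixed at both ends, f_n = n·v/(2L) = 2·463.0/(2·1.391) = 332.8541 Hz.
f_beat = |332.8541 − 337.8| = 4.95 Hz.

4.95 Hz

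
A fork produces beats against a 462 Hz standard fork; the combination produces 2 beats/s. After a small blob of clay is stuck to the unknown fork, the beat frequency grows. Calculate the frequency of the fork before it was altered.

|f − 462| = 2, so the fork was at either 460 Hz or 464 Hz.
Adding mass to a fork lowers its frequency; the adjustment lowers the fork's frequency.
The beat rate rose, so the adjustment moved the fork further from 462 Hz — it was already below the reference.

460 Hz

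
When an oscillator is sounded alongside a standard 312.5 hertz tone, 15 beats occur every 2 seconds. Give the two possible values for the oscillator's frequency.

305 Hz or 320 Hz

Beat frequency = 15/2 = 7.5 Hz.
|f − 312.5| = 7.5, so f = 312.5 ± 7.5.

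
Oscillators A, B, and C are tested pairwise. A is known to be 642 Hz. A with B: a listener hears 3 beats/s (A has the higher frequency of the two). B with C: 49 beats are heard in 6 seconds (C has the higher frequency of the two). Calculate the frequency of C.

B is below A, so f_B = 642 − 3 = 639 Hz.
B–C: Beat frequency = 49/6 = 8.1667 Hz.
C is above B, so f_C = 639 + 8.1667 = 647.1667 Hz.

647.1667 Hz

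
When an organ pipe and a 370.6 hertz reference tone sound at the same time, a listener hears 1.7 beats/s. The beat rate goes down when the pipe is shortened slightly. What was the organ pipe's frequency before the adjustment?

368.9 Hz

|f − 370.6| = 1.7, so the organ pipe was at either 368.9 Hz or 372.3 Hz.
A shorter pipe has a higher fundamental; the adjustment raises the organ pipe's frequency.
The beat rate fell, so the adjustment moved the organ pipe toward 370.6 Hz — it must have started below the reference.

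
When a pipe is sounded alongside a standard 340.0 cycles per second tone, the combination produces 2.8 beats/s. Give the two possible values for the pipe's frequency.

|f − 340.0| = 2.8, so f = 340.0 ± 2.8.

337.2 Hz or 342.8 Hz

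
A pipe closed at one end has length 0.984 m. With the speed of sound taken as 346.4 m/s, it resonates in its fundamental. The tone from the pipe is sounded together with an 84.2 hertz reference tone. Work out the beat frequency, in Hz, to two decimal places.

Closed pipe (odd harmonics): f_n = n·v/(4L) = 1·346.4/(4·0.984) = 88.0081 Hz.
f_beat = |88.0081 − 84.2| = 3.81 Hz.

3.81 Hz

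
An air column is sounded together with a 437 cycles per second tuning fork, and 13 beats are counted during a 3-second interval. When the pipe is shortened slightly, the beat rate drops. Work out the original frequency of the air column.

432.6667 Hz

Beat frequency = 13/3 = 4.3333 Hz.
|f − 437| = 4.3333, so the air column was at either 432.6667 Hz or 441.3333 Hz.
A shorter pipe has a higher fundamental; the adjustment raises the air column's frequency.
The beat rate fell, so the adjustment moved the air column toward 437 Hz — it must have started below the reference.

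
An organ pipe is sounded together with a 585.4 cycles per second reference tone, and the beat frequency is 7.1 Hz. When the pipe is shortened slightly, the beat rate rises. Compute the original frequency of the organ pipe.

592.5 Hz

|f − 585.4| = 7.1, so the organ pipe was at either 578.3 Hz or 592.5 Hz.
A shorter pipe has a higher fundamental; the adjustment raises the organ pipe's frequency.
The beat rate rose, so the adjustment moved the organ pipe further from 585.4 Hz — it was already above the reference.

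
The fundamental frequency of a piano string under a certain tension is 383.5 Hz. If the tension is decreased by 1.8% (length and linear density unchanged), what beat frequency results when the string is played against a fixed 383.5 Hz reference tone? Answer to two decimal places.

3.47 Hz

For a string, f ∝ √T, so the new frequency is 383.5·√0.982 = 380.0328 Hz.
f_beat = |380.0328 − 383.5| = 3.47 Hz.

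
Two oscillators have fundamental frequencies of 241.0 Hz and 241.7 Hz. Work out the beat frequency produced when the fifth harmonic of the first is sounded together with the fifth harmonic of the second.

Fifth harmonic of the first: 5·241.0 = 1205.0 Hz.
Fifth harmonic of the second: 5·241.7 = 1208.5 Hz.
f_beat = |1205.0 − 1208.5| = 3.5 Hz.

3.5 Hz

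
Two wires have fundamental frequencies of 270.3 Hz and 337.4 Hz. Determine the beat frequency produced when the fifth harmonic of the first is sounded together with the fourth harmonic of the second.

Fifth harmonic of the first: 5·270.3 = 1351.5 Hz.
Fourth harmonic of the second: 4·337.4 = 1349.6 Hz.
f_beat = |1351.5 − 1349.6| = 1.9 Hz.

1.9 Hz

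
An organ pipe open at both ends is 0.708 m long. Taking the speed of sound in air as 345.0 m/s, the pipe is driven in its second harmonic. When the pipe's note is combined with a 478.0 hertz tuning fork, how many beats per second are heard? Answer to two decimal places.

Open pipe: f_n = n·v/(2L) = 2·345.0/(2·0.708) = 487.2881 Hz.
f_beat = |487.2881 − 478.0| = 9.29 Hz.

9.29 Hz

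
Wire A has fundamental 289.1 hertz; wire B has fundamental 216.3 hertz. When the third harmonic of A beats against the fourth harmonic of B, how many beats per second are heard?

2.1 Hz

Third harmonic of the first: 3·289.1 = 867.3 Hz.
Fourth harmonic of the second: 4·216.3 = 865.2 Hz.
f_beat = |867.3 − 865.2| = 2.1 Hz.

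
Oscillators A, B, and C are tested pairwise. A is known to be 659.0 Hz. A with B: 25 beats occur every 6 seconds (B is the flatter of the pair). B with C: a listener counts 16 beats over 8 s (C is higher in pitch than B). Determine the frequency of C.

656.8333 Hz

A–B: Beat frequency = 25/6 = 4.1667 Hz.
B is below A, so f_B = 659.0 − 4.1667 = 654.8333 Hz.
B–C: Beat frequency = 16/8 = 2 Hz.
C is above B, so f_C = 654.8333 + 2 = 656.8333 Hz.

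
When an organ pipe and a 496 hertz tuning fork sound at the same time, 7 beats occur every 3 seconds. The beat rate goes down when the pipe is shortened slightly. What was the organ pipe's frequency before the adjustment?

493.6667 Hz

Beat frequency = 7/3 = 2.3333 Hz.
|f − 496| = 2.3333, so the organ pipe was at either 493.6667 Hz or 498.3333 Hz.
A shorter pipe has a higher fundamental; the adjustment raises the organ pipe's frequency.
The beat rate fell, so the adjustment moved the organ pipe toward 496 Hz — it must have started below the reference.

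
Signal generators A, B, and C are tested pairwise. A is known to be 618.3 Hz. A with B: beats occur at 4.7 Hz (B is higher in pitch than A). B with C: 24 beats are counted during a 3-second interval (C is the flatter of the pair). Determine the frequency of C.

B is above A, so f_B = 618.3 + 4.7 = 623 Hz.
B–C: Beat frequency = 24/3 = 8 Hz.
C is below B, so f_C = 623 − 8 = 615 Hz.

615 Hz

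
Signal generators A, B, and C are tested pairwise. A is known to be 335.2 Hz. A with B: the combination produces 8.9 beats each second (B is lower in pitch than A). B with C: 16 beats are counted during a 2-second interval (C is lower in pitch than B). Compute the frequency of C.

318.3 Hz

B is below A, so f_B = 335.2 − 8.9 = 326.3 Hz.
B–C: Beat frequency = 16/2 = 8 Hz.
C is below B, so f_C = 326.3 − 8 = 318.3 Hz.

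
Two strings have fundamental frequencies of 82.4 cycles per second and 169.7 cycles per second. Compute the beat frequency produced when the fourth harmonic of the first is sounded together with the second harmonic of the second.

Fourth harmonic of the first: 4·82.4 = 329.6 Hz.
Second harmonic of the second: 2·169.7 = 339.4 Hz.
f_beat = |329.6 − 339.4| = 9.8 Hz.

9.8 Hz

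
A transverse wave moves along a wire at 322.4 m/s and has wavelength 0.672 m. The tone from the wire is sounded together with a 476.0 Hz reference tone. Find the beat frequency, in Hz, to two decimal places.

3.76 Hz

Source frequency f = v/λ = 322.4/0.672 = 479.7619 Hz.
f_beat = |479.7619 − 476.0| = 3.76 Hz.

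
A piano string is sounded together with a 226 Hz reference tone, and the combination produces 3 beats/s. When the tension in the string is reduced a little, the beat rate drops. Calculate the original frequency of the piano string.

229 Hz

|f − 226| = 3, so the piano string was at either 223 Hz or 229 Hz.
Lower tension means lower frequency; the adjustment lowers the piano string's frequency.
The beat rate fell, so the adjustment moved the piano string toward 226 Hz — it must have started above the reference.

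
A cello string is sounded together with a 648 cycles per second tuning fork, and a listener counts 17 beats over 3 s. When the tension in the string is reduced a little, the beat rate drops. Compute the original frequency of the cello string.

653.6667 Hz

Beat frequency = 17/3 = 5.6667 Hz.
|f − 648| = 5.6667, so the cello string was at either 642.3333 Hz or 653.6667 Hz.
Lower tension means lower frequency; the adjustment lowers the cello string's frequency.
The beat rate fell, so the adjustment moved the cello string toward 648 Hz — it must have started above the reference.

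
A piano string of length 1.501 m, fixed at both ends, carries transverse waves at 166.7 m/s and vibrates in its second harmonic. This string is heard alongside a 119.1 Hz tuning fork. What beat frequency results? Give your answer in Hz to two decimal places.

8.04 Hz

For a string fixed at both ends, f_n = n·v/(2L) = 2·166.7/(2·1.501) = 111.0593 Hz.
f_beat = |111.0593 − 119.1| = 8.04 Hz.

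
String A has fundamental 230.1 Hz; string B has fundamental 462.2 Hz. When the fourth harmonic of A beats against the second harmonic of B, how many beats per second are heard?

Fourth harmonic of the first: 4·230.1 = 920.4 Hz.
Second harmonic of the second: 2·462.2 = 924.4 Hz.
f_beat = |920.4 − 924.4| = 4.0 Hz.

4.0 Hz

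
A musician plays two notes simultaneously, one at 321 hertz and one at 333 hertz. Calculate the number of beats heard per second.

The beat frequency equals the magnitude of the frequency difference.
|321 − 333| = 12 Hz.

12 Hz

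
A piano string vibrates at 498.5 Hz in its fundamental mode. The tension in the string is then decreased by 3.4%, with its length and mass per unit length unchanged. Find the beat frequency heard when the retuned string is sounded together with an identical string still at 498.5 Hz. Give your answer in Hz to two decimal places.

For a string, f ∝ √T, so the new frequency is 498.5·√0.966 = 489.9522 Hz.
f_beat = |489.9522 − 498.5| = 8.55 Hz.

8.55 Hz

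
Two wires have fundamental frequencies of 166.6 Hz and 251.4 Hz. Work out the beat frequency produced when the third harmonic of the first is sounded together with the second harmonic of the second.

3.0 Hz

Third harmonic of the first: 3·166.6 = 499.8 Hz.
Second harmonic of the second: 2·251.4 = 502.8 Hz.
f_beat = |499.8 − 502.8| = 3.0 Hz.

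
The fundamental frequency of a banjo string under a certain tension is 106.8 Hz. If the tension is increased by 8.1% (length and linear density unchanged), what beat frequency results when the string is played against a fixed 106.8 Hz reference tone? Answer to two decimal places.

4.24 Hz

For a string, f ∝ √T, so the new frequency is 106.8·√1.081 = 111.0412 Hz.
f_beat = |111.0412 − 106.8| = 4.24 Hz.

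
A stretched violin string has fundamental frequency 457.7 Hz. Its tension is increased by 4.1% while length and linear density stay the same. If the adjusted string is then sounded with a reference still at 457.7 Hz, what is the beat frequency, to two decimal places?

9.29 Hz

For a string, f ∝ √T, so the new frequency is 457.7·√1.041 = 466.9886 Hz.
f_beat = |466.9886 − 457.7| = 9.29 Hz.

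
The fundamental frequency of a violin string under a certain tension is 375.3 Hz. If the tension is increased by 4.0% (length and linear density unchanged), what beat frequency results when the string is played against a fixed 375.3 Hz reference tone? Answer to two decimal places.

7.43 Hz

For a string, f ∝ √T, so the new frequency is 375.3·√1.040 = 382.7324 Hz.
f_beat = |382.7324 − 375.3| = 7.43 Hz.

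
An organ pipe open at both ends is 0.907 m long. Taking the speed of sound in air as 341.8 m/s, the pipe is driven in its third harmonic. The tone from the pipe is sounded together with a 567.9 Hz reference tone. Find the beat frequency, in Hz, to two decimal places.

2.63 Hz

Open pipe: f_n = n·v/(2L) = 3·341.8/(2·0.907) = 565.2701 Hz.
f_beat = |565.2701 − 567.9| = 2.63 Hz.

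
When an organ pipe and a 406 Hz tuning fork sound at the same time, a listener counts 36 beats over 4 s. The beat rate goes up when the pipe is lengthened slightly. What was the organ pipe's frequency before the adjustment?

Beat frequency = 36/4 = 9 Hz.
|f − 406| = 9, so the organ pipe was at either 397 Hz or 415 Hz.
A longer pipe has a lower fundamental; the adjustment lowers the organ pipe's frequency.
The beat rate rose, so the adjustment moved the organ pipe further from 406 Hz — it was already below the reference.

397 Hz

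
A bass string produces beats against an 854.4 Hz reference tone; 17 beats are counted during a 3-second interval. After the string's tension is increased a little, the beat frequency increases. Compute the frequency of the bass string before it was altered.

Beat frequency = 17/3 = 5.6667 Hz.
|f − 854.4| = 5.6667, so the bass string was at either 848.7333 Hz or 860.0667 Hz.
Higher tension means higher frequency; the adjustment raises the bass string's frequency.
The beat rate rose, so the adjustment moved the bass string further from 854.4 Hz — it was already above the reference.

860.0667 Hz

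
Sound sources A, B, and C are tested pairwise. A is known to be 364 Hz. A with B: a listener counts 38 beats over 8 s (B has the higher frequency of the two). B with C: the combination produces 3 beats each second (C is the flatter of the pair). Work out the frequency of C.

365.75 Hz

A–B: Beat frequency = 38/8 = 4.75 Hz.
B is above A, so f_B = 364 + 4.75 = 368.75 Hz.
C is below B, so f_C = 368.75 − 3 = 365.75 Hz.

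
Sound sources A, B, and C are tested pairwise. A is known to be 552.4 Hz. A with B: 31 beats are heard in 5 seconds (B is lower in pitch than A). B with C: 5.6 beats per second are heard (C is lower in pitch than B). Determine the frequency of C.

A–B: Beat frequency = 31/5 = 6.2 Hz.
B is below A, so f_B = 552.4 − 6.2 = 546.2 Hz.
C is below B, so f_C = 546.2 − 5.6 = 540.6 Hz.

540.6 Hz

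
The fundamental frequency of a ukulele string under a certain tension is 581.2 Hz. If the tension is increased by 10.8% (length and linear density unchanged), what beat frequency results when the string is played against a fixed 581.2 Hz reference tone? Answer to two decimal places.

30.58 Hz

For a string, f ∝ √T, so the new frequency is 581.2·√1.108 = 611.7803 Hz.
f_beat = |611.7803 − 581.2| = 30.58 Hz.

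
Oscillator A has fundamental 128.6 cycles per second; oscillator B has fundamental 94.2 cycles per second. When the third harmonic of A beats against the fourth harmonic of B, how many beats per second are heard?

9.0 Hz

Third harmonic of the first: 3·128.6 = 385.8 Hz.
Fourth harmonic of the second: 4·94.2 = 376.8 Hz.
f_beat = |385.8 − 376.8| = 9.0 Hz.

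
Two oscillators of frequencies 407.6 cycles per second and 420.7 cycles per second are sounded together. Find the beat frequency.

13.1 Hz

f_beat = |f₁ − f₂|.
|407.6 − 420.7| = 13.1 Hz.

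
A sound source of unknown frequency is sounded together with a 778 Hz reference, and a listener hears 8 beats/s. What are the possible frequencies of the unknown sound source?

|f − 778| = 8, so f = 778 ± 8.

770 Hz or 786 Hz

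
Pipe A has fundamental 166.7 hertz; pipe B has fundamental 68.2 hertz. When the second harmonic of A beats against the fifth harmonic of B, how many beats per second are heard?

Second harmonic of the first: 2·166.7 = 333.4 Hz.
Fifth harmonic of the second: 5·68.2 = 341.0 Hz.
f_beat = |333.4 − 341.0| = 7.6 Hz.

7.6 Hz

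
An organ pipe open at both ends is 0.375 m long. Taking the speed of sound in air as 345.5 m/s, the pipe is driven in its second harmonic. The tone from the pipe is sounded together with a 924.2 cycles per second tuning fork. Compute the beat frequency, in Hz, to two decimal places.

Open pipe: f_n = n·v/(2L) = 2·345.5/(2·0.375) = 921.3333 Hz.
f_beat = |921.3333 − 924.2| = 2.87 Hz.

2.87 Hz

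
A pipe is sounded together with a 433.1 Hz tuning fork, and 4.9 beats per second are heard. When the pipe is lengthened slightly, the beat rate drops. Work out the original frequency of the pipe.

|f − 433.1| = 4.9, so the pipe was at either 428.2 Hz or 438 Hz.
A longer pipe has a lower fundamental; the adjustment lowers the pipe's frequency.
The beat rate fell, so the adjustment moved the pipe toward 433.1 Hz — it must have started above the reference.

438 Hz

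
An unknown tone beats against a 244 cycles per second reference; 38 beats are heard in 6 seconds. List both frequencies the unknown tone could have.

237.6667 Hz or 250.3333 Hz

Beat frequency = 38/6 = 6.3333 Hz.
|f − 244| = 6.3333, so f = 244 ± 6.3333.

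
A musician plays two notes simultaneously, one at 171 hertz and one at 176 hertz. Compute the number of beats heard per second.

5 Hz

The beat frequency equals the magnitude of the frequency difference.
|171 − 176| = 5 Hz.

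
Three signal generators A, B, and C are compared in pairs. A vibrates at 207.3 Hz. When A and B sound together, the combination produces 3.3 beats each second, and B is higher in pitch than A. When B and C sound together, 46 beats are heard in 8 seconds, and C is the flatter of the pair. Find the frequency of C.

204.85 Hz

B is above A, so f_B = 207.3 + 3.3 = 210.6 Hz.
B–C: Beat frequency = 46/8 = 5.75 Hz.
C is below B, so f_C = 210.6 − 5.75 = 204.85 Hz.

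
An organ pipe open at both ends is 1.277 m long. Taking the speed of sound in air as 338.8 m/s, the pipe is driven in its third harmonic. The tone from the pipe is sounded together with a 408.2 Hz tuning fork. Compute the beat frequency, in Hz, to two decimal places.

Open pipe: f_n = n·v/(2L) = 3·338.8/(2·1.277) = 397.9640 Hz.
f_beat = |397.9640 − 408.2| = 10.24 Hz.

10.24 Hz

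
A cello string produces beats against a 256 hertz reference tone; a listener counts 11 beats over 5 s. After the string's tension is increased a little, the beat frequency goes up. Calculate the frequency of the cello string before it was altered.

258.2 Hz

Beat frequency = 11/5 = 2.2 Hz.
|f − 256| = 2.2, so the cello string was at either 253.8 Hz or 258.2 Hz.
Higher tension means higher frequency; the adjustment raises the cello string's frequency.
The beat rate rose, so the adjustment moved the cello string further from 256 Hz — it was already above the reference.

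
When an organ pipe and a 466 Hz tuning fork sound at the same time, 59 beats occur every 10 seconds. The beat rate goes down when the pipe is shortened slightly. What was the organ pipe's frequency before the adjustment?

460.1 Hz

Beat frequency = 59/10 = 5.9 Hz.
|f − 466| = 5.9, so the organ pipe was at either 460.1 Hz or 471.9 Hz.
A shorter pipe has a higher fundamental; the adjustment raises the organ pipe's frequency.
The beat rate fell, so the adjustment moved the organ pipe toward 466 Hz — it must have started below the reference.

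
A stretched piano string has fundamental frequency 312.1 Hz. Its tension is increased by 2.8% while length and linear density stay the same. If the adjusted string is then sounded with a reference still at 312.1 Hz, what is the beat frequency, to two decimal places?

4.34 Hz

For a string, f ∝ √T, so the new frequency is 312.1·√1.028 = 316.4392 Hz.
f_beat = |316.4392 − 312.1| = 4.34 Hz.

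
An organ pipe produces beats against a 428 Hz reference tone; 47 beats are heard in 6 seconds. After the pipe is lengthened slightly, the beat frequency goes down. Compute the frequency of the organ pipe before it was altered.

Beat frequency = 47/6 = 7.8333 Hz.
|f − 428| = 7.8333, so the organ pipe was at either 420.1667 Hz or 435.8333 Hz.
A longer pipe has a lower fundamental; the adjustment lowers the organ pipe's frequency.
The beat rate fell, so the adjustment moved the organ pipe toward 428 Hz — it must have started above the reference.

435.8333 Hz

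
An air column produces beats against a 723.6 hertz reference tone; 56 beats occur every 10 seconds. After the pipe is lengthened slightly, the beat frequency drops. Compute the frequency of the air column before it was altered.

Beat frequency = 56/10 = 5.6 Hz.
|f − 723.6| = 5.6, so the air column was at either 718 Hz or 729.2 Hz.
A longer pipe has a lower fundamental; the adjustment lowers the air column's frequency.
The beat rate fell, so the adjustment moved the air column toward 723.6 Hz — it must have started above the reference.

729.2 Hz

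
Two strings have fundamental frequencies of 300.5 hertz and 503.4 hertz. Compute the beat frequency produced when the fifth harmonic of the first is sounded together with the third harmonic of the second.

Fifth harmonic of the first: 5·300.5 = 1502.5 Hz.
Third harmonic of the second: 3·503.4 = 1510.2 Hz.
f_beat = |1502.5 − 1510.2| = 7.7 Hz.

7.7 Hz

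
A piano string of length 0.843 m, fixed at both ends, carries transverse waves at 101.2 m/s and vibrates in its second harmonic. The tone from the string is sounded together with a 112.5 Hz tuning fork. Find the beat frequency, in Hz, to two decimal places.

For a string fixed at both ends, f_n = n·v/(2L) = 2·101.2/(2·0.843) = 120.0474 Hz.
f_beat = |120.0474 − 112.5| = 7.55 Hz.

7.55 Hz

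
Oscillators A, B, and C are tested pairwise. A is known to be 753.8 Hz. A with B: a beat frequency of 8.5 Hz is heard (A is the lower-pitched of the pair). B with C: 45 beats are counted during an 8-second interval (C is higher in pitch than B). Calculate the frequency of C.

767.925 Hz

B is above A, so f_B = 753.8 + 8.5 = 762.3 Hz.
B–C: Beat frequency = 45/8 = 5.625 Hz.
C is above B, so f_C = 762.3 + 5.625 = 767.925 Hz.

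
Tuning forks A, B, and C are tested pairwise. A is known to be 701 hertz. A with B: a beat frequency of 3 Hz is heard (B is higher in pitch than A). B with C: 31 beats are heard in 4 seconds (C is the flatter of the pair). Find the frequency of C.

696.25 Hz

B is above A, so f_B = 701 + 3 = 704 Hz.
B–C: Beat frequency = 31/4 = 7.75 Hz.
C is below B, so f_C = 704 − 7.75 = 696.25 Hz.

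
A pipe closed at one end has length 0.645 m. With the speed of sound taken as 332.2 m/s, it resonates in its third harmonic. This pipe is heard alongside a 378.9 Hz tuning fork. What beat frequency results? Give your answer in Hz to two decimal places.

Closed pipe (odd harmonics): f_n = n·v/(4L) = 3·332.2/(4·0.645) = 386.2791 Hz.
f_beat = |386.2791 − 378.9| = 7.38 Hz.

7.38 Hz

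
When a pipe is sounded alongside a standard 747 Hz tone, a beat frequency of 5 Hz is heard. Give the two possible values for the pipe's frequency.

|f − 747| = 5, so f = 747 ± 5.

742 Hz or 752 Hz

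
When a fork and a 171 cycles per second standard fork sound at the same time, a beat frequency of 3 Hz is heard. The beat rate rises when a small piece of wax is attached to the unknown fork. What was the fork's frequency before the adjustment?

|f − 171| = 3, so the fork was at either 168 Hz or 174 Hz.
Loading a fork with wax lowers its frequency; the adjustment lowers the fork's frequency.
The beat rate rose, so the adjustment moved the fork further from 171 Hz — it was already below the reference.

168 Hz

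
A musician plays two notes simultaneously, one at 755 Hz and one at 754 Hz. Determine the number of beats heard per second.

1 Hz

Beats arise from superposition of two nearby frequencies; the beat rate is |f₁ − f₂|.
|755 − 754| = 1 Hz.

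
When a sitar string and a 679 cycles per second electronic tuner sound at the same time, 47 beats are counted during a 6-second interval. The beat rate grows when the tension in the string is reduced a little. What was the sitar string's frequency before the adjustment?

671.1667 Hz

Beat frequency = 47/6 = 7.8333 Hz.
|f − 679| = 7.8333, so the sitar string was at either 671.1667 Hz or 686.8333 Hz.
Lower tension means lower frequency; the adjustment lowers the sitar string's frequency.
The beat rate rose, so the adjustment moved the sitar string further from 679 Hz — it was already below the reference.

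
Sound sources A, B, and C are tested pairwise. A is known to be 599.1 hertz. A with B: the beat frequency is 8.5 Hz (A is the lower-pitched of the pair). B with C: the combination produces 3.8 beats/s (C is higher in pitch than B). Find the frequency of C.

611.4 Hz

B is above A, so f_B = 599.1 + 8.5 = 607.6 Hz.
C is above B, so f_C = 607.6 + 3.8 = 611.4 Hz.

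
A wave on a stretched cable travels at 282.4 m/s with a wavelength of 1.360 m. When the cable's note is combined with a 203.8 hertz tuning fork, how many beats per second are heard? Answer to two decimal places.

Source frequency f = v/λ = 282.4/1.360 = 207.6471 Hz.
f_beat = |207.6471 − 203.8| = 3.85 Hz.

3.85 Hz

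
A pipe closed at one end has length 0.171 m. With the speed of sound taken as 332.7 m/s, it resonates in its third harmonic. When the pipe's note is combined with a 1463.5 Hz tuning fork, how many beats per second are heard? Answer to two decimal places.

Closed pipe (odd harmonics): f_n = n·v/(4L) = 3·332.7/(4·0.171) = 1459.2105 Hz.
f_beat = |1459.2105 − 1463.5| = 4.29 Hz.

4.29 Hz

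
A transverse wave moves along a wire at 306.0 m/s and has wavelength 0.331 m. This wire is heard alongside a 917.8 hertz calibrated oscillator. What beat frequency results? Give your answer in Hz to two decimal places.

6.67 Hz

Source frequency f = v/λ = 306.0/0.331 = 924.4713 Hz.
f_beat = |924.4713 − 917.8| = 6.67 Hz.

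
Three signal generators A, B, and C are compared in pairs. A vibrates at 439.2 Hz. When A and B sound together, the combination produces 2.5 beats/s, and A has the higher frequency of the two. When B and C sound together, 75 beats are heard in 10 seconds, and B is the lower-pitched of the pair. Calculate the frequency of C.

444.2 Hz

B is below A, so f_B = 439.2 − 2.5 = 436.7 Hz.
B–C: Beat frequency = 75/10 = 7.5 Hz.
C is above B, so f_C = 436.7 + 7.5 = 444.2 Hz.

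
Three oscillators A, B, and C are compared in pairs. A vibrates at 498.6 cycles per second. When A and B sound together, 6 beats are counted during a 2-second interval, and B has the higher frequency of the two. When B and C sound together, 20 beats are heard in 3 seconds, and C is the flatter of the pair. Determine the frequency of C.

494.9333 Hz

A–B: Beat frequency = 6/2 = 3 Hz.
B is above A, so f_B = 498.6 + 3 = 501.6 Hz.
B–C: Beat frequency = 20/3 = 6.6667 Hz.
C is below B, so f_C = 501.6 − 6.6667 = 494.9333 Hz.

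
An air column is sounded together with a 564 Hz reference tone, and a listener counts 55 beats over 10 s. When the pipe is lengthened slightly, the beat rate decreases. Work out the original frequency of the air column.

569.5 Hz

Beat frequency = 55/10 = 5.5 Hz.
|f − 564| = 5.5, so the air column was at either 558.5 Hz or 569.5 Hz.
A longer pipe has a lower fundamental; the adjustment lowers the air column's frequency.
The beat rate fell, so the adjustment moved the air column toward 564 Hz — it must have started above the reference.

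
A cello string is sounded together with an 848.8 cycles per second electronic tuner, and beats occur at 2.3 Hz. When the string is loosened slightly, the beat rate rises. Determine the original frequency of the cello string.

|f − 848.8| = 2.3, so the cello string was at either 846.5 Hz or 851.1 Hz.
Reducing tension lowers a string's frequency; the adjustment lowers the cello string's frequency.
The beat rate rose, so the adjustment moved the cello string further from 848.8 Hz — it was already below the reference.

846.5 Hz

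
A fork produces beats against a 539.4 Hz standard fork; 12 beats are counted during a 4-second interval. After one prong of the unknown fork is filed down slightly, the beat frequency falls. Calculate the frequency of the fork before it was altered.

Beat frequency = 12/4 = 3 Hz.
|f − 539.4| = 3, so the fork was at either 536.4 Hz or 542.4 Hz.
Filing a prong removes mass and raises the fork's frequency; the adjustment raises the fork's frequency.
The beat rate fell, so the adjustment moved the fork toward 539.4 Hz — it must have started below the reference.

536.4 Hz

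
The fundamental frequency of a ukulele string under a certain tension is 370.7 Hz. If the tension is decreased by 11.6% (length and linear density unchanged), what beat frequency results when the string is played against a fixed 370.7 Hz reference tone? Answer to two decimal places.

22.16 Hz

For a string, f ∝ √T, so the new frequency is 370.7·√0.884 = 348.5369 Hz.
f_beat = |348.5369 − 370.7| = 22.16 Hz.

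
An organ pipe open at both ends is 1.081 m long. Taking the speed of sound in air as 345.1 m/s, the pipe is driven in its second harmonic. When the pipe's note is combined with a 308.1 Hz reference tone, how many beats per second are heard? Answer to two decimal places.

11.14 Hz

Open pipe: f_n = n·v/(2L) = 2·345.1/(2·1.081) = 319.2414 Hz.
f_beat = |319.2414 − 308.1| = 11.14 Hz.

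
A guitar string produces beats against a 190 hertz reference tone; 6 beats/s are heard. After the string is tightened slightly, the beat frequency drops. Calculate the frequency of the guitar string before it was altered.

184 Hz

|f − 190| = 6, so the guitar string was at either 184 Hz or 196 Hz.
Increasing tension raises a string's frequency; the adjustment raises the guitar string's frequency.
The beat rate fell, so the adjustment moved the guitar string toward 190 Hz — it must have started below the reference.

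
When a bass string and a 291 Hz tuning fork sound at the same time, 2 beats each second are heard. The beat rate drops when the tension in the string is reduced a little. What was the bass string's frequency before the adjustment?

|f − 291| = 2, so the bass string was at either 289 Hz or 293 Hz.
Lower tension means lower frequency; the adjustment lowers the bass string's frequency.
The beat rate fell, so the adjustment moved the bass string toward 291 Hz — it must have started above the reference.

293 Hz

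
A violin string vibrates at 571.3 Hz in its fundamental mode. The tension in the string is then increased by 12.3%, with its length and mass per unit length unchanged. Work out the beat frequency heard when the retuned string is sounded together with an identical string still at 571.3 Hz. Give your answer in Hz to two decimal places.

34.12 Hz

For a string, f ∝ √T, so the new frequency is 571.3·√1.123 = 605.4163 Hz.
f_beat = |605.4163 − 571.3| = 34.12 Hz.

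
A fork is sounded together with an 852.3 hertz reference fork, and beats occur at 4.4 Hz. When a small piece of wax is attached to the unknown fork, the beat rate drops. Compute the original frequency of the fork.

|f − 852.3| = 4.4, so the fork was at either 847.9 Hz or 856.7 Hz.
Loading a fork with wax lowers its frequency; the adjustment lowers the fork's frequency.
The beat rate fell, so the adjustment moved the fork toward 852.3 Hz — it must have started above the reference.

856.7 Hz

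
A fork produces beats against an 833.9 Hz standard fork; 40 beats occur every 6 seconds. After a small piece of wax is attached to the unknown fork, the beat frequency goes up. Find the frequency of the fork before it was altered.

Beat frequency = 40/6 = 6.6667 Hz.
|f − 833.9| = 6.6667, so the fork was at either 827.2333 Hz or 840.5667 Hz.
Loading a fork with wax lowers its frequency; the adjustment lowers the fork's frequency.
The beat rate rose, so the adjustment moved the fork further from 833.9 Hz — it was already below the reference.

827.2333 Hz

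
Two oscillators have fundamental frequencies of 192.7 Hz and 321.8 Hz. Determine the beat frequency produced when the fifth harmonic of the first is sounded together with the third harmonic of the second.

Fifth harmonic of the first: 5·192.7 = 963.5 Hz.
Third harmonic of the second: 3·321.8 = 965.4 Hz.
f_beat = |963.5 − 965.4| = 1.9 Hz.

1.9 Hz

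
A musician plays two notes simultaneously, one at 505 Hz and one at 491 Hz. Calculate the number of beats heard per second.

14 Hz

The beat frequency equals the magnitude of the frequency difference.
|505 − 491| = 14 Hz.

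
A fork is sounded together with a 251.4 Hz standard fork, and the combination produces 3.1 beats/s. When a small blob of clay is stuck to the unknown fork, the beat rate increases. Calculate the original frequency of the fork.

248.3 Hz

|f − 251.4| = 3.1, so the fork was at either 248.3 Hz or 254.5 Hz.
Adding mass to a fork lowers its frequency; the adjustment lowers the fork's frequency.
The beat rate rose, so the adjustment moved the fork further from 251.4 Hz — it was already below the reference.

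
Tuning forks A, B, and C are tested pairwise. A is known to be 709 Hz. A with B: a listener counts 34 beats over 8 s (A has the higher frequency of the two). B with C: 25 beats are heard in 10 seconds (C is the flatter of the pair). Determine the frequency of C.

702.25 Hz

A–B: Beat frequency = 34/8 = 4.25 Hz.
B is below A, so f_B = 709 − 4.25 = 704.75 Hz.
B–C: Beat frequency = 25/10 = 2.5 Hz.
C is below B, so f_C = 704.75 − 2.5 = 702.25 Hz.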